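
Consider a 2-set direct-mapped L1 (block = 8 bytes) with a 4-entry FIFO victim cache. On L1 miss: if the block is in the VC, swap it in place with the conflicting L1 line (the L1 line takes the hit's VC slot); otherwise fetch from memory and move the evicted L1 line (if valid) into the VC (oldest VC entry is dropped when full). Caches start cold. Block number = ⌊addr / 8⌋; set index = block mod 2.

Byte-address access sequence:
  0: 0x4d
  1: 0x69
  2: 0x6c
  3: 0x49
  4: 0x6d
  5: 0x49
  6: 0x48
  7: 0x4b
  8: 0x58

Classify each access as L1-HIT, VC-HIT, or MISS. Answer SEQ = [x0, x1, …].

SEQ = [MISS, MISS, L1-HIT, VC-HIT, VC-HIT, VC-HIT, L1-HIT, L1-HIT, MISS]

#0 0x4d→b9/s1 MISS; vc=[]
#1 0x69→b13/s1 MISS; vc=[9]
#2 0x6c→b13/s1 L1-HIT; vc=[9]
#3 0x49→b9/s1 VC-HIT; vc=[13]
#4 0x6d→b13/s1 VC-HIT; vc=[9]
#5 0x49→b9/s1 VC-HIT; vc=[13]
#6 0x48→b9/s1 L1-HIT; vc=[13]
#7 0x4b→b9/s1 L1-HIT; vc=[13]
#8 0x58→b11/s1 MISS; vc=[13,9]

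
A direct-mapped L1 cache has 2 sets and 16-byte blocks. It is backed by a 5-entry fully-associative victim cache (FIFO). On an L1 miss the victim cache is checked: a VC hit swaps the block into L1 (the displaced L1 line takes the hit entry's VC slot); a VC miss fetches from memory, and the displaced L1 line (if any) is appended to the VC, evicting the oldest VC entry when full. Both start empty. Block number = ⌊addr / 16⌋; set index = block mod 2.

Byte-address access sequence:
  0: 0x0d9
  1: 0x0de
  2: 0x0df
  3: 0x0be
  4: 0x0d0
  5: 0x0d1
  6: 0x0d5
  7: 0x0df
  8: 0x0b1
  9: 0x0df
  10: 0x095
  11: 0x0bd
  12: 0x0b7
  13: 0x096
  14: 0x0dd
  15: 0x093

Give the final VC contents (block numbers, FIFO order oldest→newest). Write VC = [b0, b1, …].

VC = [11, 13]

#0 0xd9→b13/s1 MISS; vc=[]
#1 0xde→b13/s1 L1-HIT; vc=[]
#2 0xdf→b13/s1 L1-HIT; vc=[]
#3 0xbe→b11/s1 MISS; vc=[13]
#4 0xd0→b13/s1 VC-HIT; vc=[11]
#5 0xd1→b13/s1 L1-HIT; vc=[11]
#6 0xd5→b13/s1 L1-HIT; vc=[11]
#7 0xdf→b13/s1 L1-HIT; vc=[11]
#8 0xb1→b11/s1 VC-HIT; vc=[13]
#9 0xdf→b13/s1 VC-HIT; vc=[11]
#10 0x95→b9/s1 MISS; vc=[11,13]
#11 0xbd→b11/s1 VC-HIT; vc=[9,13]
#12 0xb7→b11/s1 L1-HIT; vc=[9,13]
#13 0x96→b9/s1 VC-HIT; vc=[11,13]
#14 0xdd→b13/s1 VC-HIT; vc=[11,9]
#15 0x93→b9/s1 VC-HIT; vc=[11,13]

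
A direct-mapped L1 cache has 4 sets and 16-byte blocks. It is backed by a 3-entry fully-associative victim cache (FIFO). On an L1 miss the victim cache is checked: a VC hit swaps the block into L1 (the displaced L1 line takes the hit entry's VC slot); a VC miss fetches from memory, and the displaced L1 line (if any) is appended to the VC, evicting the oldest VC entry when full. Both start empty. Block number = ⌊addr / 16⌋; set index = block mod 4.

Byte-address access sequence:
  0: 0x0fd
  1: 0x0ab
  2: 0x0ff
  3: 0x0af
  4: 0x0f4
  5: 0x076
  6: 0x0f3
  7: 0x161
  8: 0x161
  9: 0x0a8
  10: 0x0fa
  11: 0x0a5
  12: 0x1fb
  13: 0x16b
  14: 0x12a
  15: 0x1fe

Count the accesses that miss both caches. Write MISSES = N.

0: 0xfd (blk 15, set 3) → MISS  vc=[]
1: 0xab (blk 10, set 2) → MISS  vc=[]
2: 0xff (blk 15, set 3) → L1-HIT  vc=[]
3: 0xaf (blk 10, set 2) → L1-HIT  vc=[]
4: 0xf4 (blk 15, set 3) → L1-HIT  vc=[]
5: 0x76 (blk 7, set 3) → MISS  vc=[15]
6: 0xf3 (blk 15, set 3) → VC-HIT  vc=[7]
7: 0x161 (blk 22, set 2) → MISS  vc=[7, 10]
8: 0x161 (blk 22, set 2) → L1-HIT  vc=[7, 10]
9: 0xa8 (blk 10, set 2) → VC-HIT  vc=[7, 22]
10: 0xfa (blk 15, set 3) → L1-HIT  vc=[7, 22]
11: 0xa5 (blk 10, set 2) → L1-HIT  vc=[7, 22]
12: 0x1fb (blk 31, set 3) → MISS  vc=[7, 22, 15]
13: 0x16b (blk 22, set 2) → VC-HIT  vc=[7, 10, 15]
14: 0x12a (blk 18, set 2) → MISS  vc=[10, 15, 22]
15: 0x1fe (blk 31, set 3) → L1-HIT  vc=[10, 15, 22]

MISSES = 6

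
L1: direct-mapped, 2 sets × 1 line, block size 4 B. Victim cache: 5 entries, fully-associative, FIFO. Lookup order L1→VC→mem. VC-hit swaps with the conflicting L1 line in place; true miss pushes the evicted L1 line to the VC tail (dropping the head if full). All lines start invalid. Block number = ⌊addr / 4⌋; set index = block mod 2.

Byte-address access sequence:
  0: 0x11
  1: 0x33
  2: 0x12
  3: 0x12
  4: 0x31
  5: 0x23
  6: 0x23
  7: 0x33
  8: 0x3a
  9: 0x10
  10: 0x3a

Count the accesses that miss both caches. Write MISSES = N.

MISSES = 4

0: 0x11 (blk 4, set 0) → MISS  vc=[]
1: 0x33 (blk 12, set 0) → MISS  vc=[4]
2: 0x12 (blk 4, set 0) → VC-HIT  vc=[12]
3: 0x12 (blk 4, set 0) → L1-HIT  vc=[12]
4: 0x31 (blk 12, set 0) → VC-HIT  vc=[4]
5: 0x23 (blk 8, set 0) → MISS  vc=[4, 12]
6: 0x23 (blk 8, set 0) → L1-HIT  vc=[4, 12]
7: 0x33 (blk 12, set 0) → VC-HIT  vc=[4, 8]
8: 0x3a (blk 14, set 0) → MISS  vc=[4, 8, 12]
9: 0x10 (blk 4, set 0) → VC-HIT  vc=[14, 8, 12]
10: 0x3a (blk 14, set 0) → VC-HIT  vc=[4, 8, 12]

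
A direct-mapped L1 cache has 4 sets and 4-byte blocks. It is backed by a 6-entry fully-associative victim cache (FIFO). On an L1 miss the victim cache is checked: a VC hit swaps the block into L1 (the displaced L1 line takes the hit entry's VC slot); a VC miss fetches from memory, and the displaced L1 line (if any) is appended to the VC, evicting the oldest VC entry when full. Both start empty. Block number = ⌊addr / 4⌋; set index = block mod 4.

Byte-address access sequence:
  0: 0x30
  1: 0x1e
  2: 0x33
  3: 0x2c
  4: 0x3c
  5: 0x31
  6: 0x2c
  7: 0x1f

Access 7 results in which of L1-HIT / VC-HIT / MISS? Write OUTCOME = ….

#0 0x30→b12/s0 MISS; vc=[]
#1 0x1e→b7/s3 MISS; vc=[]
#2 0x33→b12/s0 L1-HIT; vc=[]
#3 0x2c→b11/s3 MISS; vc=[7]
#4 0x3c→b15/s3 MISS; vc=[7,11]
#5 0x31→b12/s0 L1-HIT; vc=[7,11]
#6 0x2c→b11/s3 VC-HIT; vc=[7,15]
#7 0x1f→b7/s3 VC-HIT; vc=[11,15]

OUTCOME = VC-HIT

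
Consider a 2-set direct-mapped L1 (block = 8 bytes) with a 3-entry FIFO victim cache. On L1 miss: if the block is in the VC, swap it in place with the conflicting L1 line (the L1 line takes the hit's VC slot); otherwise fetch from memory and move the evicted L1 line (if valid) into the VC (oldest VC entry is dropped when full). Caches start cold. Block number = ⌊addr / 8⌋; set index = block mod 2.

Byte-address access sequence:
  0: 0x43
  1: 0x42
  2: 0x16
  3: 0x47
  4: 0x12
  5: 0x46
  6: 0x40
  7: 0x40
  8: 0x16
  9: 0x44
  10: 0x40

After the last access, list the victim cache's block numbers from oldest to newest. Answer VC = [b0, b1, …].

0: 0x43 (blk 8, set 0) → MISS  vc=[]
1: 0x42 (blk 8, set 0) → L1-HIT  vc=[]
2: 0x16 (blk 2, set 0) → MISS  vc=[8]
3: 0x47 (blk 8, set 0) → VC-HIT  vc=[2]
4: 0x12 (blk 2, set 0) → VC-HIT  vc=[8]
5: 0x46 (blk 8, set 0) → VC-HIT  vc=[2]
6: 0x40 (blk 8, set 0) → L1-HIT  vc=[2]
7: 0x40 (blk 8, set 0) → L1-HIT  vc=[2]
8: 0x16 (blk 2, set 0) → VC-HIT  vc=[8]
9: 0x44 (blk 8, set 0) → VC-HIT  vc=[2]
10: 0x40 (blk 8, set 0) → L1-HIT  vc=[2]

VC = [2]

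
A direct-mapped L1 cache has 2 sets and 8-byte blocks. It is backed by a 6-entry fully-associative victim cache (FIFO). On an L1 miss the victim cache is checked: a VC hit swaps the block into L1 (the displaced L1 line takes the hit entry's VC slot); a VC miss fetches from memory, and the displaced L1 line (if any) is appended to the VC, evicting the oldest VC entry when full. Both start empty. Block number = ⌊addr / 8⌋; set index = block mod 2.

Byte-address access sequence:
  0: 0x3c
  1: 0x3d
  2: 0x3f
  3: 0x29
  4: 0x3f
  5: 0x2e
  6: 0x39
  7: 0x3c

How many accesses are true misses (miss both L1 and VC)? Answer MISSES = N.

MISSES = 2

0: 0x3c (blk 7, set 1) → MISS  vc=[]
1: 0x3d (blk 7, set 1) → L1-HIT  vc=[]
2: 0x3f (blk 7, set 1) → L1-HIT  vc=[]
3: 0x29 (blk 5, set 1) → MISS  vc=[7]
4: 0x3f (blk 7, set 1) → VC-HIT  vc=[5]
5: 0x2e (blk 5, set 1) → VC-HIT  vc=[7]
6: 0x39 (blk 7, set 1) → VC-HIT  vc=[5]
7: 0x3c (blk 7, set 1) → L1-HIT  vc=[5]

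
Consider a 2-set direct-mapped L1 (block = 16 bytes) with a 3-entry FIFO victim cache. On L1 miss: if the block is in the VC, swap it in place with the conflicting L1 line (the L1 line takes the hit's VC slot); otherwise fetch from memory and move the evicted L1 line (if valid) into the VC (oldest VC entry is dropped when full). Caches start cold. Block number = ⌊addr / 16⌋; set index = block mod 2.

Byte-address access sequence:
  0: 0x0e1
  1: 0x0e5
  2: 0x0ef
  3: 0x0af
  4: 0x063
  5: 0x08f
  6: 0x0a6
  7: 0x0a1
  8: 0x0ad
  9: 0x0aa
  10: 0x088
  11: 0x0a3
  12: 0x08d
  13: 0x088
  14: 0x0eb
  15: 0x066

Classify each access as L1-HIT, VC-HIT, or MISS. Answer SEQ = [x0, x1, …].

SEQ = [MISS, L1-HIT, L1-HIT, MISS, MISS, MISS, VC-HIT, L1-HIT, L1-HIT, L1-HIT, VC-HIT, VC-HIT, VC-HIT, L1-HIT, VC-HIT, VC-HIT]

  [0] addr=0xe1 blk=14 s=0: MISS | VC []
  [1] addr=0xe5 blk=14 s=0: L1-HIT | VC []
  [2] addr=0xef blk=14 s=0: L1-HIT | VC []
  [3] addr=0xaf blk=10 s=0: MISS | VC [14]
  [4] addr=0x63 blk=6 s=0: MISS | VC [14, 10]
  [5] addr=0x8f blk=8 s=0: MISS | VC [14, 10, 6]
  [6] addr=0xa6 blk=10 s=0: VC-HIT | VC [14, 8, 6]
  [7] addr=0xa1 blk=10 s=0: L1-HIT | VC [14, 8, 6]
  [8] addr=0xad blk=10 s=0: L1-HIT | VC [14, 8, 6]
  [9] addr=0xaa blk=10 s=0: L1-HIT | VC [14, 8, 6]
  [10] addr=0x88 blk=8 s=0: VC-HIT | VC [14, 10, 6]
  [11] addr=0xa3 blk=10 s=0: VC-HIT | VC [14, 8, 6]
  [12] addr=0x8d blk=8 s=0: VC-HIT | VC [14, 10, 6]
  [13] addr=0x88 blk=8 s=0: L1-HIT | VC [14, 10, 6]
  [14] addr=0xeb blk=14 s=0: VC-HIT | VC [8, 10, 6]
  [15] addr=0x66 blk=6 s=0: VC-HIT | VC [8, 10, 14]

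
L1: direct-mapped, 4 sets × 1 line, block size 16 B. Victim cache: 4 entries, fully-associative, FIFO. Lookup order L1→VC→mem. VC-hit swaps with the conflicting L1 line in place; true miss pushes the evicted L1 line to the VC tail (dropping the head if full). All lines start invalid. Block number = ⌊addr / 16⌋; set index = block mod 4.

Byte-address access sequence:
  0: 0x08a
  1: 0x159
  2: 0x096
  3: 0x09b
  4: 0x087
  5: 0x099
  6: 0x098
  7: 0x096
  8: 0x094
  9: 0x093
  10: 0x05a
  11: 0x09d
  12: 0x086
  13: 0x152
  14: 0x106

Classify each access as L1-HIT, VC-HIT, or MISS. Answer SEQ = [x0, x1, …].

#0 0x8a→b8/s0 MISS; vc=[]
#1 0x159→b21/s1 MISS; vc=[]
#2 0x96→b9/s1 MISS; vc=[21]
#3 0x9b→b9/s1 L1-HIT; vc=[21]
#4 0x87→b8/s0 L1-HIT; vc=[21]
#5 0x99→b9/s1 L1-HIT; vc=[21]
#6 0x98→b9/s1 L1-HIT; vc=[21]
#7 0x96→b9/s1 L1-HIT; vc=[21]
#8 0x94→b9/s1 L1-HIT; vc=[21]
#9 0x93→b9/s1 L1-HIT; vc=[21]
#10 0x5a→b5/s1 MISS; vc=[21,9]
#11 0x9d→b9/s1 VC-HIT; vc=[21,5]
#12 0x86→b8/s0 L1-HIT; vc=[21,5]
#13 0x152→b21/s1 VC-HIT; vc=[9,5]
#14 0x106→b16/s0 MISS; vc=[9,5,8]

SEQ = [MISS, MISS, MISS, L1-HIT, L1-HIT, L1-HIT, L1-HIT, L1-HIT, L1-HIT, L1-HIT, MISS, VC-HIT, L1-HIT, VC-HIT, MISS]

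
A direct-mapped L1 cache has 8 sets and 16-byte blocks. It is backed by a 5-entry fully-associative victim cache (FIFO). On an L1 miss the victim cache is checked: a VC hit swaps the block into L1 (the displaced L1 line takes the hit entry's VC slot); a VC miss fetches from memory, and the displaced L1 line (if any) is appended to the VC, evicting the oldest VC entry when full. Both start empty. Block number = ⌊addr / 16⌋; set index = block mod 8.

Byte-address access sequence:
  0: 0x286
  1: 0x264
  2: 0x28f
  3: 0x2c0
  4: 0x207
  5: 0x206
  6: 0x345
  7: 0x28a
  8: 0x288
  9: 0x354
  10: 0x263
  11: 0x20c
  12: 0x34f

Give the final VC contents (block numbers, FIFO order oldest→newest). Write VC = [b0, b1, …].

VC = [40, 44]

0: 0x286 (blk 40, set 0) → MISS  vc=[]
1: 0x264 (blk 38, set 6) → MISS  vc=[]
2: 0x28f (blk 40, set 0) → L1-HIT  vc=[]
3: 0x2c0 (blk 44, set 4) → MISS  vc=[]
4: 0x207 (blk 32, set 0) → MISS  vc=[40]
5: 0x206 (blk 32, set 0) → L1-HIT  vc=[40]
6: 0x345 (blk 52, set 4) → MISS  vc=[40, 44]
7: 0x28a (blk 40, set 0) → VC-HIT  vc=[32, 44]
8: 0x288 (blk 40, set 0) → L1-HIT  vc=[32, 44]
9: 0x354 (blk 53, set 5) → MISS  vc=[32, 44]
10: 0x263 (blk 38, set 6) → L1-HIT  vc=[32, 44]
11: 0x20c (blk 32, set 0) → VC-HIT  vc=[40, 44]
12: 0x34f (blk 52, set 4) → L1-HIT  vc=[40, 44]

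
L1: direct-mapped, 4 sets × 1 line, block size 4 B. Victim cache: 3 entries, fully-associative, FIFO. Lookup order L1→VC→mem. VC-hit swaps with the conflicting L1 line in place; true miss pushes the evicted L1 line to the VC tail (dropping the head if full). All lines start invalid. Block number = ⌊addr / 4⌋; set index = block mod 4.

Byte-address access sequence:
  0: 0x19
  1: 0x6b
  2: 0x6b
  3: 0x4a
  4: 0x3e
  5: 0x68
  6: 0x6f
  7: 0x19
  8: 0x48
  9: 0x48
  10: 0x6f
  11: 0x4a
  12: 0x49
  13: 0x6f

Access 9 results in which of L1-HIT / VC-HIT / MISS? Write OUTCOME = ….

  [0] addr=0x19 blk=6 s=2: MISS | VC []
  [1] addr=0x6b blk=26 s=2: MISS | VC [6]
  [2] addr=0x6b blk=26 s=2: L1-HIT | VC [6]
  [3] addr=0x4a blk=18 s=2: MISS | VC [6, 26]
  [4] addr=0x3e blk=15 s=3: MISS | VC [6, 26]
  [5] addr=0x68 blk=26 s=2: VC-HIT | VC [6, 18]
  [6] addr=0x6f blk=27 s=3: MISS | VC [6, 18, 15]
  [7] addr=0x19 blk=6 s=2: VC-HIT | VC [26, 18, 15]
  [8] addr=0x48 blk=18 s=2: VC-HIT | VC [26, 6, 15]
  [9] addr=0x48 blk=18 s=2: L1-HIT | VC [26, 6, 15]
  [10] addr=0x6f blk=27 s=3: L1-HIT | VC [26, 6, 15]
  [11] addr=0x4a blk=18 s=2: L1-HIT | VC [26, 6, 15]
  [12] addr=0x49 blk=18 s=2: L1-HIT | VC [26, 6, 15]
  [13] addr=0x6f blk=27 s=3: L1-HIT | VC [26, 6, 15]

OUTCOME = L1-HIT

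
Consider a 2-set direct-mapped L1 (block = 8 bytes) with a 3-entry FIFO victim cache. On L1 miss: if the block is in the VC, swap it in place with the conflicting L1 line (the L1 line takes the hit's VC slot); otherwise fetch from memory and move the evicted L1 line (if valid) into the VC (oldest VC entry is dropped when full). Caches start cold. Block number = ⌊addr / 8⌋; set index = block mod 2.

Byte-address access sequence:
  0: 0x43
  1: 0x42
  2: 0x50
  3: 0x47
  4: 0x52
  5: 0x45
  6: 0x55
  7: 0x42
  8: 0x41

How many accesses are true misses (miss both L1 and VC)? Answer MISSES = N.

#0 0x43→b8/s0 MISS; vc=[]
#1 0x42→b8/s0 L1-HIT; vc=[]
#2 0x50→b10/s0 MISS; vc=[8]
#3 0x47→b8/s0 VC-HIT; vc=[10]
#4 0x52→b10/s0 VC-HIT; vc=[8]
#5 0x45→b8/s0 VC-HIT; vc=[10]
#6 0x55→b10/s0 VC-HIT; vc=[8]
#7 0x42→b8/s0 VC-HIT; vc=[10]
#8 0x41→b8/s0 L1-HIT; vc=[10]

MISSES = 2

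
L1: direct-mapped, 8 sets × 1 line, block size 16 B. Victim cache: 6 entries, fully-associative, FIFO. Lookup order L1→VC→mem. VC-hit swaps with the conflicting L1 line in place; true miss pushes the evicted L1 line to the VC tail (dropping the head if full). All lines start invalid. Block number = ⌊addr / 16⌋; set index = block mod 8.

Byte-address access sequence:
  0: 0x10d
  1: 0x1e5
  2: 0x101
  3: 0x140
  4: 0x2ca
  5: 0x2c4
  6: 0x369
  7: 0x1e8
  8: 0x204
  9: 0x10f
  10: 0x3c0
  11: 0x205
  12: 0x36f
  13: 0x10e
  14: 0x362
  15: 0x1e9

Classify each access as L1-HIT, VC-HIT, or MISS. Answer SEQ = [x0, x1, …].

SEQ = [MISS, MISS, L1-HIT, MISS, MISS, L1-HIT, MISS, VC-HIT, MISS, VC-HIT, MISS, VC-HIT, VC-HIT, VC-HIT, L1-HIT, VC-HIT]

0: 0x10d (blk 16, set 0) → MISS  vc=[]
1: 0x1e5 (blk 30, set 6) → MISS  vc=[]
2: 0x101 (blk 16, set 0) → L1-HIT  vc=[]
3: 0x140 (blk 20, set 4) → MISS  vc=[]
4: 0x2ca (blk 44, set 4) → MISS  vc=[20]
5: 0x2c4 (blk 44, set 4) → L1-HIT  vc=[20]
6: 0x369 (blk 54, set 6) → MISS  vc=[20, 30]
7: 0x1e8 (blk 30, set 6) → VC-HIT  vc=[20, 54]
8: 0x204 (blk 32, set 0) → MISS  vc=[20, 54, 16]
9: 0x10f (blk 16, set 0) → VC-HIT  vc=[20, 54, 32]
10: 0x3c0 (blk 60, set 4) → MISS  vc=[20, 54, 32, 44]
11: 0x205 (blk 32, set 0) → VC-HIT  vc=[20, 54, 16, 44]
12: 0x36f (blk 54, set 6) → VC-HIT  vc=[20, 30, 16, 44]
13: 0x10e (blk 16, set 0) → VC-HIT  vc=[20, 30, 32, 44]
14: 0x362 (blk 54, set 6) → L1-HIT  vc=[20, 30, 32, 44]
15: 0x1e9 (blk 30, set 6) → VC-HIT  vc=[20, 54, 32, 44]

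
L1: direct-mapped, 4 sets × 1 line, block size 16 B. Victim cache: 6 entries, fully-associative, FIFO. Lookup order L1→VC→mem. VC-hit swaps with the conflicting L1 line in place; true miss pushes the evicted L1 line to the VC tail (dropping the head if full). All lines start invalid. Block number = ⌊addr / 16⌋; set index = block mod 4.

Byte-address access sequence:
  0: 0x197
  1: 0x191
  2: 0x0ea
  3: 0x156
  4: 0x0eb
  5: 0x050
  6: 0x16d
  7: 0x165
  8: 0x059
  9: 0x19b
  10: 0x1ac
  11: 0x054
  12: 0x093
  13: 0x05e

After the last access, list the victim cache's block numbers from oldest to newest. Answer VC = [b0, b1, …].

VC = [25, 21, 14, 22, 9]

0: 0x197 (blk 25, set 1) → MISS  vc=[]
1: 0x191 (blk 25, set 1) → L1-HIT  vc=[]
2: 0xea (blk 14, set 2) → MISS  vc=[]
3: 0x156 (blk 21, set 1) → MISS  vc=[25]
4: 0xeb (blk 14, set 2) → L1-HIT  vc=[25]
5: 0x50 (blk 5, set 1) → MISS  vc=[25, 21]
6: 0x16d (blk 22, set 2) → MISS  vc=[25, 21, 14]
7: 0x165 (blk 22, set 2) → L1-HIT  vc=[25, 21, 14]
8: 0x59 (blk 5, set 1) → L1-HIT  vc=[25, 21, 14]
9: 0x19b (blk 25, set 1) → VC-HIT  vc=[5, 21, 14]
10: 0x1ac (blk 26, set 2) → MISS  vc=[5, 21, 14, 22]
11: 0x54 (blk 5, set 1) → VC-HIT  vc=[25, 21, 14, 22]
12: 0x93 (blk 9, set 1) → MISS  vc=[25, 21, 14, 22, 5]
13: 0x5e (blk 5, set 1) → VC-HIT  vc=[25, 21, 14, 22, 9]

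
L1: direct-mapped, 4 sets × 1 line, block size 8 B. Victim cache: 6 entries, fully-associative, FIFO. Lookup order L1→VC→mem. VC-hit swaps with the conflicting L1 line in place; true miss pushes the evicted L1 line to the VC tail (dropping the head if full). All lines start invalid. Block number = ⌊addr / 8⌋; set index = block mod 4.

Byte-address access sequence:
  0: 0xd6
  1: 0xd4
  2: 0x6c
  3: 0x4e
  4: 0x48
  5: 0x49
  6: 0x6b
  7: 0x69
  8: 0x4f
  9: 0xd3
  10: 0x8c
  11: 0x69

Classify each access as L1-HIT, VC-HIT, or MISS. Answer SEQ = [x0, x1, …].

#0 0xd6→b26/s2 MISS; vc=[]
#1 0xd4→b26/s2 L1-HIT; vc=[]
#2 0x6c→b13/s1 MISS; vc=[]
#3 0x4e→b9/s1 MISS; vc=[13]
#4 0x48→b9/s1 L1-HIT; vc=[13]
#5 0x49→b9/s1 L1-HIT; vc=[13]
#6 0x6b→b13/s1 VC-HIT; vc=[9]
#7 0x69→b13/s1 L1-HIT; vc=[9]
#8 0x4f→b9/s1 VC-HIT; vc=[13]
#9 0xd3→b26/s2 L1-HIT; vc=[13]
#10 0x8c→b17/s1 MISS; vc=[13,9]
#11 0x69→b13/s1 VC-HIT; vc=[17,9]

SEQ = [MISS, L1-HIT, MISS, MISS, L1-HIT, L1-HIT, VC-HIT, L1-HIT, VC-HIT, L1-HIT, MISS, VC-HIT]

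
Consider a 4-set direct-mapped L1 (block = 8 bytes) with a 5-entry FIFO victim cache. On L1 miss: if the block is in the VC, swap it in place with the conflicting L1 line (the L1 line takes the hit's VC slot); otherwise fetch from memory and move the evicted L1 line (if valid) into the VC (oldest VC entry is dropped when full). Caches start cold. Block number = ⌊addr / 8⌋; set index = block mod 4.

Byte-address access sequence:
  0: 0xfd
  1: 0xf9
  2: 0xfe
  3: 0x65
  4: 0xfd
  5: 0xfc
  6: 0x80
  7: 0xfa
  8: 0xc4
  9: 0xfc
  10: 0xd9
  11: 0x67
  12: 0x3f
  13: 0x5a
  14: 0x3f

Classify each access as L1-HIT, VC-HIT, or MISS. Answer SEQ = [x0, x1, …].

  [0] addr=0xfd blk=31 s=3: MISS | VC []
  [1] addr=0xf9 blk=31 s=3: L1-HIT | VC []
  [2] addr=0xfe blk=31 s=3: L1-HIT | VC []
  [3] addr=0x65 blk=12 s=0: MISS | VC []
  [4] addr=0xfd blk=31 s=3: L1-HIT | VC []
  [5] addr=0xfc blk=31 s=3: L1-HIT | VC []
  [6] addr=0x80 blk=16 s=0: MISS | VC [12]
  [7] addr=0xfa blk=31 s=3: L1-HIT | VC [12]
  [8] addr=0xc4 blk=24 s=0: MISS | VC [12, 16]
  [9] addr=0xfc blk=31 s=3: L1-HIT | VC [12, 16]
  [10] addr=0xd9 blk=27 s=3: MISS | VC [12, 16, 31]
  [11] addr=0x67 blk=12 s=0: VC-HIT | VC [24, 16, 31]
  [12] addr=0x3f blk=7 s=3: MISS | VC [24, 16, 31, 27]
  [13] addr=0x5a blk=11 s=3: MISS | VC [24, 16, 31, 27, 7]
  [14] addr=0x3f blk=7 s=3: VC-HIT | VC [24, 16, 31, 27, 11]

SEQ = [MISS, L1-HIT, L1-HIT, MISS, L1-HIT, L1-HIT, MISS, L1-HIT, MISS, L1-HIT, MISS, VC-HIT, MISS, MISS, VC-HIT]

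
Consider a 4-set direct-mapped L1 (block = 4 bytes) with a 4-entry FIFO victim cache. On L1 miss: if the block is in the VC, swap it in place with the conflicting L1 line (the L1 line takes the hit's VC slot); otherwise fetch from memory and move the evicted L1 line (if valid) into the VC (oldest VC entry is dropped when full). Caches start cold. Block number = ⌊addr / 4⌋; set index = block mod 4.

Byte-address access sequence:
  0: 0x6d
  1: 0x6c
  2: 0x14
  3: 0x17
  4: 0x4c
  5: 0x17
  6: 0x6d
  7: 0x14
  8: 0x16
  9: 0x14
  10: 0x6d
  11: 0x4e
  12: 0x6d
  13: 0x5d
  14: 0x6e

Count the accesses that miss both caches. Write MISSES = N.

#0 0x6d→b27/s3 MISS; vc=[]
#1 0x6c→b27/s3 L1-HIT; vc=[]
#2 0x14→b5/s1 MISS; vc=[]
#3 0x17→b5/s1 L1-HIT; vc=[]
#4 0x4c→b19/s3 MISS; vc=[27]
#5 0x17→b5/s1 L1-HIT; vc=[27]
#6 0x6d→b27/s3 VC-HIT; vc=[19]
#7 0x14→b5/s1 L1-HIT; vc=[19]
#8 0x16→b5/s1 L1-HIT; vc=[19]
#9 0x14→b5/s1 L1-HIT; vc=[19]
#10 0x6d→b27/s3 L1-HIT; vc=[19]
#11 0x4e→b19/s3 VC-HIT; vc=[27]
#12 0x6d→b27/s3 VC-HIT; vc=[19]
#13 0x5d→b23/s3 MISS; vc=[19,27]
#14 0x6e→b27/s3 VC-HIT; vc=[19,23]

MISSES = 4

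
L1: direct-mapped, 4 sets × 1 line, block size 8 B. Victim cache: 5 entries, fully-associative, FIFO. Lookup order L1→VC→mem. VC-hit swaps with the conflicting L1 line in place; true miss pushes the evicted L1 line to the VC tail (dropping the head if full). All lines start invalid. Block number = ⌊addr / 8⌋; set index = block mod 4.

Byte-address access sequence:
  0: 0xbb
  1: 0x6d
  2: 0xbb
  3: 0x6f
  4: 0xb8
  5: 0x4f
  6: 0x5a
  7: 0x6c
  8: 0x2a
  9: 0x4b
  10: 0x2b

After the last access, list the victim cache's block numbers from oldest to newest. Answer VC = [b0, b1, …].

0: 0xbb (blk 23, set 3) → MISS  vc=[]
1: 0x6d (blk 13, set 1) → MISS  vc=[]
2: 0xbb (blk 23, set 3) → L1-HIT  vc=[]
3: 0x6f (blk 13, set 1) → L1-HIT  vc=[]
4: 0xb8 (blk 23, set 3) → L1-HIT  vc=[]
5: 0x4f (blk 9, set 1) → MISS  vc=[13]
6: 0x5a (blk 11, set 3) → MISS  vc=[13, 23]
7: 0x6c (blk 13, set 1) → VC-HIT  vc=[9, 23]
8: 0x2a (blk 5, set 1) → MISS  vc=[9, 23, 13]
9: 0x4b (blk 9, set 1) → VC-HIT  vc=[5, 23, 13]
10: 0x2b (blk 5, set 1) → VC-HIT  vc=[9, 23, 13]

VC = [9, 23, 13]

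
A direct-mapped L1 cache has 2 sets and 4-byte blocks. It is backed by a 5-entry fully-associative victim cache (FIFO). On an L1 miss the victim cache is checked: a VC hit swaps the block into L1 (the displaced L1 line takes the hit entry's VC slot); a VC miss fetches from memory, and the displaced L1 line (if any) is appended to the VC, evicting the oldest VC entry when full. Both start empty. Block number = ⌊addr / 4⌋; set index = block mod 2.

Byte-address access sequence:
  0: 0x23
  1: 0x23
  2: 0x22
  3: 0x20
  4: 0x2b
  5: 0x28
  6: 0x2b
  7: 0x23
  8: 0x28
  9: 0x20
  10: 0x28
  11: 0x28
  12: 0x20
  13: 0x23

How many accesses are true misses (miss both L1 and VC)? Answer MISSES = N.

0: 0x23 (blk 8, set 0) → MISS  vc=[]
1: 0x23 (blk 8, set 0) → L1-HIT  vc=[]
2: 0x22 (blk 8, set 0) → L1-HIT  vc=[]
3: 0x20 (blk 8, set 0) → L1-HIT  vc=[]
4: 0x2b (blk 10, set 0) → MISS  vc=[8]
5: 0x28 (blk 10, set 0) → L1-HIT  vc=[8]
6: 0x2b (blk 10, set 0) → L1-HIT  vc=[8]
7: 0x23 (blk 8, set 0) → VC-HIT  vc=[10]
8: 0x28 (blk 10, set 0) → VC-HIT  vc=[8]
9: 0x20 (blk 8, set 0) → VC-HIT  vc=[10]
10: 0x28 (blk 10, set 0) → VC-HIT  vc=[8]
11: 0x28 (blk 10, set 0) → L1-HIT  vc=[8]
12: 0x20 (blk 8, set 0) → VC-HIT  vc=[10]
13: 0x23 (blk 8, set 0) → L1-HIT  vc=[10]

MISSES = 2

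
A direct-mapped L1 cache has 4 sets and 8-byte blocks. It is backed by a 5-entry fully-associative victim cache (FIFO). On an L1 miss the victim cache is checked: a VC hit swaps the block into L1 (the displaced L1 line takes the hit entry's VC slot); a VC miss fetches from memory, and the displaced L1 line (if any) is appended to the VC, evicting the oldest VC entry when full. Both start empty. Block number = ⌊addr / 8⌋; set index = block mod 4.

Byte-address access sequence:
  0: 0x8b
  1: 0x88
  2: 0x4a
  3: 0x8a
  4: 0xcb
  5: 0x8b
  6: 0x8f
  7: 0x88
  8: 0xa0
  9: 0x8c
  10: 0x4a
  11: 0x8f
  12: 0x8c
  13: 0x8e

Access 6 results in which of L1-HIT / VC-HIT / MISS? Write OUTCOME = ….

0: 0x8b (blk 17, set 1) → MISS  vc=[]
1: 0x88 (blk 17, set 1) → L1-HIT  vc=[]
2: 0x4a (blk 9, set 1) → MISS  vc=[17]
3: 0x8a (blk 17, set 1) → VC-HIT  vc=[9]
4: 0xcb (blk 25, set 1) → MISS  vc=[9, 17]
5: 0x8b (blk 17, set 1) → VC-HIT  vc=[9, 25]
6: 0x8f (blk 17, set 1) → L1-HIT  vc=[9, 25]
7: 0x88 (blk 17, set 1) → L1-HIT  vc=[9, 25]
8: 0xa0 (blk 20, set 0) → MISS  vc=[9, 25]
9: 0x8c (blk 17, set 1) → L1-HIT  vc=[9, 25]
10: 0x4a (blk 9, set 1) → VC-HIT  vc=[17, 25]
11: 0x8f (blk 17, set 1) → VC-HIT  vc=[9, 25]
12: 0x8c (blk 17, set 1) → L1-HIT  vc=[9, 25]
13: 0x8e (blk 17, set 1) → L1-HIT  vc=[9, 25]

OUTCOME = L1-HIT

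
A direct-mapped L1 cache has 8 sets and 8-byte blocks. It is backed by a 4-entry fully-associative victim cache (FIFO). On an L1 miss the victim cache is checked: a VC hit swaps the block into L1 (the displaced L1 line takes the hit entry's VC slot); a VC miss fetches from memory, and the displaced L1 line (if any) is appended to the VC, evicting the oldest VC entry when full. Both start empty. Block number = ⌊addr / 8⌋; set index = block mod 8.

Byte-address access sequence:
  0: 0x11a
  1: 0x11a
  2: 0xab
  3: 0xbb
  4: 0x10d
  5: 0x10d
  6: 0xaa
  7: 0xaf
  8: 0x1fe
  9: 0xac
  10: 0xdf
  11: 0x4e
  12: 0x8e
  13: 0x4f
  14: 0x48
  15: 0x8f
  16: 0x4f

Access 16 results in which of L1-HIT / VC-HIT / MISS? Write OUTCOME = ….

#0 0x11a→b35/s3 MISS; vc=[]
#1 0x11a→b35/s3 L1-HIT; vc=[]
#2 0xab→b21/s5 MISS; vc=[]
#3 0xbb→b23/s7 MISS; vc=[]
#4 0x10d→b33/s1 MISS; vc=[]
#5 0x10d→b33/s1 L1-HIT; vc=[]
#6 0xaa→b21/s5 L1-HIT; vc=[]
#7 0xaf→b21/s5 L1-HIT; vc=[]
#8 0x1fe→b63/s7 MISS; vc=[23]
#9 0xac→b21/s5 L1-HIT; vc=[23]
#10 0xdf→b27/s3 MISS; vc=[23,35]
#11 0x4e→b9/s1 MISS; vc=[23,35,33]
#12 0x8e→b17/s1 MISS; vc=[23,35,33,9]
#13 0x4f→b9/s1 VC-HIT; vc=[23,35,33,17]
#14 0x48→b9/s1 L1-HIT; vc=[23,35,33,17]
#15 0x8f→b17/s1 VC-HIT; vc=[23,35,33,9]
#16 0x4f→b9/s1 VC-HIT; vc=[23,35,33,17]

OUTCOME = VC-HIT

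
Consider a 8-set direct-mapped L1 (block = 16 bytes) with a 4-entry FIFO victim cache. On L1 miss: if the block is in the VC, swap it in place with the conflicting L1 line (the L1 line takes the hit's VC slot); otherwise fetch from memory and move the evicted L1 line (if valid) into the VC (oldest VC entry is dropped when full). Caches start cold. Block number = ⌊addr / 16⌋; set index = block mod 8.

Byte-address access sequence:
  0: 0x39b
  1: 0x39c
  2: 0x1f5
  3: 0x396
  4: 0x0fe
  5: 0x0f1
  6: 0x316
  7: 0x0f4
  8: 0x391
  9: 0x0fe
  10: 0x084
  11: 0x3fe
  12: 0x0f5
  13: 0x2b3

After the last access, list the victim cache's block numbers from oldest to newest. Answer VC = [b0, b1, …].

VC = [31, 49, 63]

#0 0x39b→b57/s1 MISS; vc=[]
#1 0x39c→b57/s1 L1-HIT; vc=[]
#2 0x1f5→b31/s7 MISS; vc=[]
#3 0x396→b57/s1 L1-HIT; vc=[]
#4 0xfe→b15/s7 MISS; vc=[31]
#5 0xf1→b15/s7 L1-HIT; vc=[31]
#6 0x316→b49/s1 MISS; vc=[31,57]
#7 0xf4→b15/s7 L1-HIT; vc=[31,57]
#8 0x391→b57/s1 VC-HIT; vc=[31,49]
#9 0xfe→b15/s7 L1-HIT; vc=[31,49]
#10 0x84→b8/s0 MISS; vc=[31,49]
#11 0x3fe→b63/s7 MISS; vc=[31,49,15]
#12 0xf5→b15/s7 VC-HIT; vc=[31,49,63]
#13 0x2b3→b43/s3 MISS; vc=[31,49,63]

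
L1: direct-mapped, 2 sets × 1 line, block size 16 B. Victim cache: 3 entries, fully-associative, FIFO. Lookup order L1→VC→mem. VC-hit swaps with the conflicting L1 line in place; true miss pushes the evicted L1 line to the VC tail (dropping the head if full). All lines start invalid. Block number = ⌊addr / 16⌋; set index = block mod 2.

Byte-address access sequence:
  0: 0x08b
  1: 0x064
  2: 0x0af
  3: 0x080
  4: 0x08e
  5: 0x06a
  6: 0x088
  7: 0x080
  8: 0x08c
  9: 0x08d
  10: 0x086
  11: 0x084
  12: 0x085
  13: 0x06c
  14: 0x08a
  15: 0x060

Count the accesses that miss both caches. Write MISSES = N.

#0 0x8b→b8/s0 MISS; vc=[]
#1 0x64→b6/s0 MISS; vc=[8]
#2 0xaf→b10/s0 MISS; vc=[8,6]
#3 0x80→b8/s0 VC-HIT; vc=[10,6]
#4 0x8e→b8/s0 L1-HIT; vc=[10,6]
#5 0x6a→b6/s0 VC-HIT; vc=[10,8]
#6 0x88→b8/s0 VC-HIT; vc=[10,6]
#7 0x80→b8/s0 L1-HIT; vc=[10,6]
#8 0x8c→b8/s0 L1-HIT; vc=[10,6]
#9 0x8d→b8/s0 L1-HIT; vc=[10,6]
#10 0x86→b8/s0 L1-HIT; vc=[10,6]
#11 0x84→b8/s0 L1-HIT; vc=[10,6]
#12 0x85→b8/s0 L1-HIT; vc=[10,6]
#13 0x6c→b6/s0 VC-HIT; vc=[10,8]
#14 0x8a→b8/s0 VC-HIT; vc=[10,6]
#15 0x60→b6/s0 VC-HIT; vc=[10,8]

MISSES = 3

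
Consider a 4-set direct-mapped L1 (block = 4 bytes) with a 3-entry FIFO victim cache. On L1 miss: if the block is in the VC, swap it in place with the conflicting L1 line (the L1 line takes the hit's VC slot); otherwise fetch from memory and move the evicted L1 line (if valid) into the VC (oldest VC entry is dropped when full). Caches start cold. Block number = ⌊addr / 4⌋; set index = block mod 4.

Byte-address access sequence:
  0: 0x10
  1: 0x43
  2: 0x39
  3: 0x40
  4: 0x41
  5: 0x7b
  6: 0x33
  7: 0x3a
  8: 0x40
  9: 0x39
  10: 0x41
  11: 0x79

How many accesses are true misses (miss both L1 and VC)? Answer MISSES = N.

  [0] addr=0x10 blk=4 s=0: MISS | VC []
  [1] addr=0x43 blk=16 s=0: MISS | VC [4]
  [2] addr=0x39 blk=14 s=2: MISS | VC [4]
  [3] addr=0x40 blk=16 s=0: L1-HIT | VC [4]
  [4] addr=0x41 blk=16 s=0: L1-HIT | VC [4]
  [5] addr=0x7b blk=30 s=2: MISS | VC [4, 14]
  [6] addr=0x33 blk=12 s=0: MISS | VC [4, 14, 16]
  [7] addr=0x3a blk=14 s=2: VC-HIT | VC [4, 30, 16]
  [8] addr=0x40 blk=16 s=0: VC-HIT | VC [4, 30, 12]
  [9] addr=0x39 blk=14 s=2: L1-HIT | VC [4, 30, 12]
  [10] addr=0x41 blk=16 s=0: L1-HIT | VC [4, 30, 12]
  [11] addr=0x79 blk=30 s=2: VC-HIT | VC [4, 14, 12]

MISSES = 5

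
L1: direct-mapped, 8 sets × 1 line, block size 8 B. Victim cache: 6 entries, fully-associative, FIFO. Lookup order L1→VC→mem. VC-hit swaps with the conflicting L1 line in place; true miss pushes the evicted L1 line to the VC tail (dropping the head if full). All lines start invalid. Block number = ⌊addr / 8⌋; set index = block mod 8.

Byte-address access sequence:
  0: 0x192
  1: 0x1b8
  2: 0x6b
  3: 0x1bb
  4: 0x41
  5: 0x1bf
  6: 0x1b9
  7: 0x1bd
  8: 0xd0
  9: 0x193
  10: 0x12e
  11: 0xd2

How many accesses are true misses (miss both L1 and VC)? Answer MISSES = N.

0: 0x192 (blk 50, set 2) → MISS  vc=[]
1: 0x1b8 (blk 55, set 7) → MISS  vc=[]
2: 0x6b (blk 13, set 5) → MISS  vc=[]
3: 0x1bb (blk 55, set 7) → L1-HIT  vc=[]
4: 0x41 (blk 8, set 0) → MISS  vc=[]
5: 0x1bf (blk 55, set 7) → L1-HIT  vc=[]
6: 0x1b9 (blk 55, set 7) → L1-HIT  vc=[]
7: 0x1bd (blk 55, set 7) → L1-HIT  vc=[]
8: 0xd0 (blk 26, set 2) → MISS  vc=[50]
9: 0x193 (blk 50, set 2) → VC-HIT  vc=[26]
10: 0x12e (blk 37, set 5) → MISS  vc=[26, 13]
11: 0xd2 (blk 26, set 2) → VC-HIT  vc=[50, 13]

MISSES = 6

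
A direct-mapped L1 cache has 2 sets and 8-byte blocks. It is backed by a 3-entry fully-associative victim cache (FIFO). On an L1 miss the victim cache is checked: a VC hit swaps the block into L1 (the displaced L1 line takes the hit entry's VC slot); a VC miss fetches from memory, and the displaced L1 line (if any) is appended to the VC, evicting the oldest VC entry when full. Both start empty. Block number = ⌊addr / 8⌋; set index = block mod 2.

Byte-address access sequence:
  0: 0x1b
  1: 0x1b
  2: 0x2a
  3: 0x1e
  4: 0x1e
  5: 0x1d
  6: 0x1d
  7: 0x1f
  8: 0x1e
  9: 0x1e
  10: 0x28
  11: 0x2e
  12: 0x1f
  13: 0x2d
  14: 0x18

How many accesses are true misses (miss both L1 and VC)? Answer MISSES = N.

MISSES = 2

  [0] addr=0x1b blk=3 s=1: MISS | VC []
  [1] addr=0x1b blk=3 s=1: L1-HIT | VC []
  [2] addr=0x2a blk=5 s=1: MISS | VC [3]
  [3] addr=0x1e blk=3 s=1: VC-HIT | VC [5]
  [4] addr=0x1e blk=3 s=1: L1-HIT | VC [5]
  [5] addr=0x1d blk=3 s=1: L1-HIT | VC [5]
  [6] addr=0x1d blk=3 s=1: L1-HIT | VC [5]
  [7] addr=0x1f blk=3 s=1: L1-HIT | VC [5]
  [8] addr=0x1e blk=3 s=1: L1-HIT | VC [5]
  [9] addr=0x1e blk=3 s=1: L1-HIT | VC [5]
  [10] addr=0x28 blk=5 s=1: VC-HIT | VC [3]
  [11] addr=0x2e blk=5 s=1: L1-HIT | VC [3]
  [12] addr=0x1f blk=3 s=1: VC-HIT | VC [5]
  [13] addr=0x2d blk=5 s=1: VC-HIT | VC [3]
  [14] addr=0x18 blk=3 s=1: VC-HIT | VC [5]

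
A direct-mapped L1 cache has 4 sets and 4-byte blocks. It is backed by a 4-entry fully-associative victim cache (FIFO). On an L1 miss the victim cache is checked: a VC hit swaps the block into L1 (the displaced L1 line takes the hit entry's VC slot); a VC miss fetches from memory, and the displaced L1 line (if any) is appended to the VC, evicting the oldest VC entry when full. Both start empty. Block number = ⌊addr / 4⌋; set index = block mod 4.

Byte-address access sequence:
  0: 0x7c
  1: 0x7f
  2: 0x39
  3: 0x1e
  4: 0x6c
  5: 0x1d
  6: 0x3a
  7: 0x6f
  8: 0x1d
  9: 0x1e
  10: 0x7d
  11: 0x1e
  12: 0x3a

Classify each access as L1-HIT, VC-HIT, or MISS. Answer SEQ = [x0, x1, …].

SEQ = [MISS, L1-HIT, MISS, MISS, MISS, VC-HIT, L1-HIT, VC-HIT, VC-HIT, L1-HIT, VC-HIT, VC-HIT, L1-HIT]

0: 0x7c (blk 31, set 3) → MISS  vc=[]
1: 0x7f (blk 31, set 3) → L1-HIT  vc=[]
2: 0x39 (blk 14, set 2) → MISS  vc=[]
3: 0x1e (blk 7, set 3) → MISS  vc=[31]
4: 0x6c (blk 27, set 3) → MISS  vc=[31, 7]
5: 0x1d (blk 7, set 3) → VC-HIT  vc=[31, 27]
6: 0x3a (blk 14, set 2) → L1-HIT  vc=[31, 27]
7: 0x6f (blk 27, set 3) → VC-HIT  vc=[31, 7]
8: 0x1d (blk 7, set 3) → VC-HIT  vc=[31, 27]
9: 0x1e (blk 7, set 3) → L1-HIT  vc=[31, 27]
10: 0x7d (blk 31, set 3) → VC-HIT  vc=[7, 27]
11: 0x1e (blk 7, set 3) → VC-HIT  vc=[31, 27]
12: 0x3a (blk 14, set 2) → L1-HIT  vc=[31, 27]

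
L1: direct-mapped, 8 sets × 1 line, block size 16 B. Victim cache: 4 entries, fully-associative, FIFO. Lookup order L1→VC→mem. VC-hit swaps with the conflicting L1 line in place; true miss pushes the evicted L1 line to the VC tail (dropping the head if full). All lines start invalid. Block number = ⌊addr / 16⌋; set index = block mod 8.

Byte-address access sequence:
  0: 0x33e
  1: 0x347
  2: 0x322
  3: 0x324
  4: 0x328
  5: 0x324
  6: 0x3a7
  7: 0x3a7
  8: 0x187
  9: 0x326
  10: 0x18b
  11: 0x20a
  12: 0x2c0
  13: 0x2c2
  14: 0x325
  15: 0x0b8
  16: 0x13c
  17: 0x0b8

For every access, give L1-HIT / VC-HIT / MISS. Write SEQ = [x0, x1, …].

  [0] addr=0x33e blk=51 s=3: MISS | VC []
  [1] addr=0x347 blk=52 s=4: MISS | VC []
  [2] addr=0x322 blk=50 s=2: MISS | VC []
  [3] addr=0x324 blk=50 s=2: L1-HIT | VC []
  [4] addr=0x328 blk=50 s=2: L1-HIT | VC []
  [5] addr=0x324 blk=50 s=2: L1-HIT | VC []
  [6] addr=0x3a7 blk=58 s=2: MISS | VC [50]
  [7] addr=0x3a7 blk=58 s=2: L1-HIT | VC [50]
  [8] addr=0x187 blk=24 s=0: MISS | VC [50]
  [9] addr=0x326 blk=50 s=2: VC-HIT | VC [58]
  [10] addr=0x18b blk=24 s=0: L1-HIT | VC [58]
  [11] addr=0x20a blk=32 s=0: MISS | VC [58, 24]
  [12] addr=0x2c0 blk=44 s=4: MISS | VC [58, 24, 52]
  [13] addr=0x2c2 blk=44 s=4: L1-HIT | VC [58, 24, 52]
  [14] addr=0x325 blk=50 s=2: L1-HIT | VC [58, 24, 52]
  [15] addr=0xb8 blk=11 s=3: MISS | VC [58, 24, 52, 51]
  [16] addr=0x13c blk=19 s=3: MISS | VC [24, 52, 51, 11]
  [17] addr=0xb8 blk=11 s=3: VC-HIT | VC [24, 52, 51, 19]

SEQ = [MISS, MISS, MISS, L1-HIT, L1-HIT, L1-HIT, MISS, L1-HIT, MISS, VC-HIT, L1-HIT, MISS, MISS, L1-HIT, L1-HIT, MISS, MISS, VC-HIT]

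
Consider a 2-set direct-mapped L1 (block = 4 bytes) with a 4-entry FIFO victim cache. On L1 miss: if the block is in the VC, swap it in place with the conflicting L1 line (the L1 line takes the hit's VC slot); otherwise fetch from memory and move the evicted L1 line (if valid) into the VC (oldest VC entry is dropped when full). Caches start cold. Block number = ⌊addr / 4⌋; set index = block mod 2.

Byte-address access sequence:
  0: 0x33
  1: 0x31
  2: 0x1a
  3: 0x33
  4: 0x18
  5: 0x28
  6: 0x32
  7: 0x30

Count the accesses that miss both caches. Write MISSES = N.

  [0] addr=0x33 blk=12 s=0: MISS | VC []
  [1] addr=0x31 blk=12 s=0: L1-HIT | VC []
  [2] addr=0x1a blk=6 s=0: MISS | VC [12]
  [3] addr=0x33 blk=12 s=0: VC-HIT | VC [6]
  [4] addr=0x18 blk=6 s=0: VC-HIT | VC [12]
  [5] addr=0x28 blk=10 s=0: MISS | VC [12, 6]
  [6] addr=0x32 blk=12 s=0: VC-HIT | VC [10, 6]
  [7] addr=0x30 blk=12 s=0: L1-HIT | VC [10, 6]

MISSES = 3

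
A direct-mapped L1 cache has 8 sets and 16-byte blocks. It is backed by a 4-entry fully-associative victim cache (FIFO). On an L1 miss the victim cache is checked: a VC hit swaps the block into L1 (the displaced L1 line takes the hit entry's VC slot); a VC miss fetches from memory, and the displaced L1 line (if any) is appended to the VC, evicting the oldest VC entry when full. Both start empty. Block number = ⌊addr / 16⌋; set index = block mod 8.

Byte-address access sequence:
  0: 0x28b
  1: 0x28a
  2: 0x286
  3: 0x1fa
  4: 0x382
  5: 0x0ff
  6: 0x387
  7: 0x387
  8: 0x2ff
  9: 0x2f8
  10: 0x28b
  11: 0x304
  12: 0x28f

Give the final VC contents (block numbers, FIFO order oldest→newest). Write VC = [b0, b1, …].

  [0] addr=0x28b blk=40 s=0: MISS | VC []
  [1] addr=0x28a blk=40 s=0: L1-HIT | VC []
  [2] addr=0x286 blk=40 s=0: L1-HIT | VC []
  [3] addr=0x1fa blk=31 s=7: MISS | VC []
  [4] addr=0x382 blk=56 s=0: MISS | VC [40]
  [5] addr=0xff blk=15 s=7: MISS | VC [40, 31]
  [6] addr=0x387 blk=56 s=0: L1-HIT | VC [40, 31]
  [7] addr=0x387 blk=56 s=0: L1-HIT | VC [40, 31]
  [8] addr=0x2ff blk=47 s=7: MISS | VC [40, 31, 15]
  [9] addr=0x2f8 blk=47 s=7: L1-HIT | VC [40, 31, 15]
  [10] addr=0x28b blk=40 s=0: VC-HIT | VC [56, 31, 15]
  [11] addr=0x304 blk=48 s=0: MISS | VC [56, 31, 15, 40]
  [12] addr=0x28f blk=40 s=0: VC-HIT | VC [56, 31, 15, 48]

VC = [56, 31, 15, 48]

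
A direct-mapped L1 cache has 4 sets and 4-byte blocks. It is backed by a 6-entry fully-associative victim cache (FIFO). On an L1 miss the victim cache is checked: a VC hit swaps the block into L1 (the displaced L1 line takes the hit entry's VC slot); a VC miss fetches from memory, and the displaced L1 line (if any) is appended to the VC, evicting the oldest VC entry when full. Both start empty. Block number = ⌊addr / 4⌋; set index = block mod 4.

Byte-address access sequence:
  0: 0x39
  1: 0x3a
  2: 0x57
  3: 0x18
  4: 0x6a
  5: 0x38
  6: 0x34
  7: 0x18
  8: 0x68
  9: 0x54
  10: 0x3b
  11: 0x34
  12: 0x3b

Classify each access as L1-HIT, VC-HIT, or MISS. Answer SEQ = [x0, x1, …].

  [0] addr=0x39 blk=14 s=2: MISS | VC []
  [1] addr=0x3a blk=14 s=2: L1-HIT | VC []
  [2] addr=0x57 blk=21 s=1: MISS | VC []
  [3] addr=0x18 blk=6 s=2: MISS | VC [14]
  [4] addr=0x6a blk=26 s=2: MISS | VC [14, 6]
  [5] addr=0x38 blk=14 s=2: VC-HIT | VC [26, 6]
  [6] addr=0x34 blk=13 s=1: MISS | VC [26, 6, 21]
  [7] addr=0x18 blk=6 s=2: VC-HIT | VC [26, 14, 21]
  [8] addr=0x68 blk=26 s=2: VC-HIT | VC [6, 14, 21]
  [9] addr=0x54 blk=21 s=1: VC-HIT | VC [6, 14, 13]
  [10] addr=0x3b blk=14 s=2: VC-HIT | VC [6, 26, 13]
  [11] addr=0x34 blk=13 s=1: VC-HIT | VC [6, 26, 21]
  [12] addr=0x3b blk=14 s=2: L1-HIT | VC [6, 26, 21]

SEQ = [MISS, L1-HIT, MISS, MISS, MISS, VC-HIT, MISS, VC-HIT, VC-HIT, VC-HIT, VC-HIT, VC-HIT, L1-HIT]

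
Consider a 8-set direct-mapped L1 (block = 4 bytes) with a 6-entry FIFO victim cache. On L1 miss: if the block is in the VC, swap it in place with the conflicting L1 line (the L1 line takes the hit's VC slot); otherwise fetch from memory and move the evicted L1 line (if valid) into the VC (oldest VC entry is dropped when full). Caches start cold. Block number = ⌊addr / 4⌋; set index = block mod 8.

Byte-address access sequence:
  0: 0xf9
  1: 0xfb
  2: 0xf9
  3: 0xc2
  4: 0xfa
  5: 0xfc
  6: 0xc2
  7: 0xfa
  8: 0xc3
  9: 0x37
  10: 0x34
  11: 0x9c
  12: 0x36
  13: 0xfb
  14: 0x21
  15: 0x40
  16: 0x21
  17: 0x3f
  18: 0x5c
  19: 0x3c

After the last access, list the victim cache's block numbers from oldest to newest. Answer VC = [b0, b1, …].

VC = [63, 48, 16, 39, 23]

#0 0xf9→b62/s6 MISS; vc=[]
#1 0xfb→b62/s6 L1-HIT; vc=[]
#2 0xf9→b62/s6 L1-HIT; vc=[]
#3 0xc2→b48/s0 MISS; vc=[]
#4 0xfa→b62/s6 L1-HIT; vc=[]
#5 0xfc→b63/s7 MISS; vc=[]
#6 0xc2→b48/s0 L1-HIT; vc=[]
#7 0xfa→b62/s6 L1-HIT; vc=[]
#8 0xc3→b48/s0 L1-HIT; vc=[]
#9 0x37→b13/s5 MISS; vc=[]
#10 0x34→b13/s5 L1-HIT; vc=[]
#11 0x9c→b39/s7 MISS; vc=[63]
#12 0x36→b13/s5 L1-HIT; vc=[63]
#13 0xfb→b62/s6 L1-HIT; vc=[63]
#14 0x21→b8/s0 MISS; vc=[63,48]
#15 0x40→b16/s0 MISS; vc=[63,48,8]
#16 0x21→b8/s0 VC-HIT; vc=[63,48,16]
#17 0x3f→b15/s7 MISS; vc=[63,48,16,39]
#18 0x5c→b23/s7 MISS; vc=[63,48,16,39,15]
#19 0x3c→b15/s7 VC-HIT; vc=[63,48,16,39,23]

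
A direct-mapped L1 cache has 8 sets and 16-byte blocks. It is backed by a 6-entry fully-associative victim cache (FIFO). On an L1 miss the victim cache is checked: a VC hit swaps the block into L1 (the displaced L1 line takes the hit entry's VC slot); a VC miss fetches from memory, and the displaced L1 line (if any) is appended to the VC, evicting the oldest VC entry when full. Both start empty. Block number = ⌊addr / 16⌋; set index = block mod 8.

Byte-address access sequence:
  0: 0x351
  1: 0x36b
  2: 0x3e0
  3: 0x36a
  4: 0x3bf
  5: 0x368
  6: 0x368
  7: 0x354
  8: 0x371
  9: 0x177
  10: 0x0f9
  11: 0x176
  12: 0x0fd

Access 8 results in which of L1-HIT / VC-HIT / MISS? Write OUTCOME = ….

#0 0x351→b53/s5 MISS; vc=[]
#1 0x36b→b54/s6 MISS; vc=[]
#2 0x3e0→b62/s6 MISS; vc=[54]
#3 0x36a→b54/s6 VC-HIT; vc=[62]
#4 0x3bf→b59/s3 MISS; vc=[62]
#5 0x368→b54/s6 L1-HIT; vc=[62]
#6 0x368→b54/s6 L1-HIT; vc=[62]
#7 0x354→b53/s5 L1-HIT; vc=[62]
#8 0x371→b55/s7 MISS; vc=[62]
#9 0x177→b23/s7 MISS; vc=[62,55]
#10 0xf9→b15/s7 MISS; vc=[62,55,23]
#11 0x176→b23/s7 VC-HIT; vc=[62,55,15]
#12 0xfd→b15/s7 VC-HIT; vc=[62,55,23]

OUTCOME = MISS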